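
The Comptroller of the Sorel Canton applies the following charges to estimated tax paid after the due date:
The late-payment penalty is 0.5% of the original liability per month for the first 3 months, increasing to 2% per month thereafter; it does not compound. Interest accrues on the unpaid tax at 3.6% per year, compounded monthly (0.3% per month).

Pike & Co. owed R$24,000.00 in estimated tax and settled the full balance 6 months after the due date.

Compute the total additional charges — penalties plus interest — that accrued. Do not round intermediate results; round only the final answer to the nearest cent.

R$2,235.25

Penalty, months 1–3: 3 × 0.5% × R$24,000.00 = R$360.00
Penalty, months 4–6: 3 × 2% × R$24,000.00 = R$1,440.00
Interest: R$24,000.00 × ((1 + 0.003)^6 − 1) = R$24,000.00 × 0.0181355… = R$435.2530…
Penalties + interest = R$1,800.0000 + R$435.2530… = R$2,235.25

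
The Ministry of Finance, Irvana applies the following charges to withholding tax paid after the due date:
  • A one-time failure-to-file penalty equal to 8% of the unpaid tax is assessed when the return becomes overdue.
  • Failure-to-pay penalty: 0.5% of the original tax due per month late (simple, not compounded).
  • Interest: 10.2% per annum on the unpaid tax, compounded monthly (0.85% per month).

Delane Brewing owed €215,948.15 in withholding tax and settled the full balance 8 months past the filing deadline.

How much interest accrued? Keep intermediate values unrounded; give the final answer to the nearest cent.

Interest: €215,948.15 × ((1 + 0.0085)^8 − 1) = €215,948.15 × 0.0700578… = €15,128.8434…

€15,128.84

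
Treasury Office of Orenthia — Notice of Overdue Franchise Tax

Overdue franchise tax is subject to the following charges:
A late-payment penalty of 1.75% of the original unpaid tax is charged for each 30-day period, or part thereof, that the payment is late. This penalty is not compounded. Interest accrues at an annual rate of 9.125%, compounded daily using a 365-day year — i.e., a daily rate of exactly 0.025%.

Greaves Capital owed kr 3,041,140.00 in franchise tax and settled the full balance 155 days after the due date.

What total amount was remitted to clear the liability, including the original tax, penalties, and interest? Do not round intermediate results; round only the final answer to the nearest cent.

Penalty periods: ⌈155/30⌉ = 6; penalty = 6 × 1.75% × kr 3,041,140.00 = kr 319,319.70
Interest: kr 3,041,140.00 × ((1 + 0.00025)^155 − 1) = kr 3,041,140.00 × 0.03950554… = kr 120,141.8756…
Total = kr 3,041,140.00 + kr 319,319.7000 + kr 120,141.8756… = kr 3,480,601.58

kr 3,480,601.58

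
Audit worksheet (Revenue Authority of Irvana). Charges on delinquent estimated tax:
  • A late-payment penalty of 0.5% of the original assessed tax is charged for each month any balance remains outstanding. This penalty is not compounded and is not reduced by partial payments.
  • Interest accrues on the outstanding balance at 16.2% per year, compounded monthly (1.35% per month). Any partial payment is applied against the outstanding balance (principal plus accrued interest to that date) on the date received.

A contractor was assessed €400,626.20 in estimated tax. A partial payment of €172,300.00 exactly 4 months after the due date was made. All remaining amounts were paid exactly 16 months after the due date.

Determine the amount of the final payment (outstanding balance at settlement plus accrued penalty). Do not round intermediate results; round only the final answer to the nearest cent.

Balance at month 4: €400,626.2000 × (1 + 0.0135)^4 = €422,702.0556…
After €172,300.00 payment: €422,702.0556… − €172,300.00 = €250,402.0556…
Balance at month 16: €250,402.0556… × (1 + 0.0135)^12 = €294,118.8953…
Penalty: 16 × 0.5% × €400,626.20 = €32,050.10…
Final settlement = outstanding balance + penalty = €294,118.8953… + €32,050.10… = €326,168.99

€326,168.99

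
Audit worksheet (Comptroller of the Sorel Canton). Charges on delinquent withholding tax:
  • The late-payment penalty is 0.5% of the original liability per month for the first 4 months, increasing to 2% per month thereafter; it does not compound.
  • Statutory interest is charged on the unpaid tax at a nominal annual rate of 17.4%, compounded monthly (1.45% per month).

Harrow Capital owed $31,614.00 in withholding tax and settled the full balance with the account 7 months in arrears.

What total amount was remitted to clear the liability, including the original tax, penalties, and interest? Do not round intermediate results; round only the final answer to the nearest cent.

Penalty, months 1–4: 4 × 0.5% × $31,614.00 = $632.28
Penalty, months 5–7: 3 × 2% × $31,614.00 = $1,896.84
Interest: $31,614.00 × ((1 + 0.0145)^7 − 1) = $31,614.00 × 0.1060235… = $3,351.8273…
Total = $31,614.00 + $2,529.1200 + $3,351.8273… = $37,494.95

$37,494.95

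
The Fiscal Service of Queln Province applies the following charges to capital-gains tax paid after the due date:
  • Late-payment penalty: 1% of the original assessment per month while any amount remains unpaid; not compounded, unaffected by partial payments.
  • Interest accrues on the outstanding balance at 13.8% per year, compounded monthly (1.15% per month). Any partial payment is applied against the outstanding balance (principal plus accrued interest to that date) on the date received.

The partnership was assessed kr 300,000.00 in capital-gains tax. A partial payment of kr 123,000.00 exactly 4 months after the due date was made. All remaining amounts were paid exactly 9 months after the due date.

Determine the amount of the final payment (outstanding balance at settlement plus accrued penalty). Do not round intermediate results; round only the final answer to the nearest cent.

Balance at month 4: kr 300,000.0000 × (1 + 0.0115)^4 = kr 314,039.8803…
After kr 123,000.00 payment: kr 314,039.8803… − kr 123,000.00 = kr 191,039.8803…
Balance at month 9: kr 191,039.8803… × (1 + 0.0115)^5 = kr 202,280.2459…
Penalty: 9 × 1% × kr 300,000.00 = kr 27,000.00
Final settlement = outstanding balance + penalty = kr 202,280.2459… + kr 27,000.00 = kr 229,280.25

kr 229,280.25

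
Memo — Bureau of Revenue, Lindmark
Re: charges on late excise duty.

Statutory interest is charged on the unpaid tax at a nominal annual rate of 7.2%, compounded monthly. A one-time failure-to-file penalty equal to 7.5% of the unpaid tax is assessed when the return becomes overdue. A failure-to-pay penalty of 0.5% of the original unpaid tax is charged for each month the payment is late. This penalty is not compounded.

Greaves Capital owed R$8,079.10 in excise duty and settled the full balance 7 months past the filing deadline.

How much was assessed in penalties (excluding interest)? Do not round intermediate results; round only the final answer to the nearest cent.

Failure-to-file penalty: 7.5% × R$8,079.10 = R$605.93…
Failure-to-pay penalty = 0.5% × R$8,079.10 × 7 mo = R$282.77…
Total penalty = R$605.93… + R$282.77… = R$888.70

R$888.70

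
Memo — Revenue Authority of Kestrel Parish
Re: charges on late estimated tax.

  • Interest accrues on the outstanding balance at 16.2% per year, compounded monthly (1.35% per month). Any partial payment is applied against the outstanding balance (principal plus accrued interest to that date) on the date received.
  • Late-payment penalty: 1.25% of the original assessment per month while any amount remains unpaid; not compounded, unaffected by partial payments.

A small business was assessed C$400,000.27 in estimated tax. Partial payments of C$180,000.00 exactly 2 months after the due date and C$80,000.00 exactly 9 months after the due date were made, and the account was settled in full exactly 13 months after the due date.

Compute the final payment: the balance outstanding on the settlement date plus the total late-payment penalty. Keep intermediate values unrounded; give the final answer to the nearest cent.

C$248,160.14

Balance at month 2: C$400,000.2700 × (1 + 0.0135)^2 = C$410,873.1773…
After C$180,000.00 payment: C$410,873.1773… − C$180,000.00 = C$230,873.1773…
Balance at month 9: C$230,873.1773… × (1 + 0.0135)^7 = C$253,594.4538…
After C$80,000.00 payment: C$253,594.4538… − C$80,000.00 = C$173,594.4538…
Balance at month 13: C$173,594.4538… × (1 + 0.0135)^4 = C$183,160.0940…
Penalty: 13 × 1.25% × C$400,000.27 = C$65,000.04…
Final settlement = outstanding balance + penalty = C$183,160.0940… + C$65,000.04… = C$248,160.14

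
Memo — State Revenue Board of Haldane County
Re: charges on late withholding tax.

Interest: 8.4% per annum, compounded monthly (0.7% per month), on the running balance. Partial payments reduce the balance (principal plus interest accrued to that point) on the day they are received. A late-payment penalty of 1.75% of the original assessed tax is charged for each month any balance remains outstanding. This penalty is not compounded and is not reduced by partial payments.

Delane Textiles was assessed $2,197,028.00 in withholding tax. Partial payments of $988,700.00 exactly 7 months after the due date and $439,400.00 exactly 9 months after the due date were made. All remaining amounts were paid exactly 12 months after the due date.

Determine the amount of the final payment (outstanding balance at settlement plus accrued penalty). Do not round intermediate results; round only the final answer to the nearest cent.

Balance at month 7: $2,197,028.0000 × (1 + 0.007)^7 = $2,306,969.6745…
After $988,700.00 payment: $2,306,969.6745… − $988,700.00 = $1,318,269.6745…
Balance at month 9: $1,318,269.6745… × (1 + 0.007)^2 = $1,336,790.0452…
After $439,400.00 payment: $1,336,790.0452… − $439,400.00 = $897,390.0452…
Balance at month 12: $897,390.0452… × (1 + 0.007)^3 = $916,367.4603…
Penalty: 12 × 1.75% × $2,197,028.00 = $461,375.88
Final settlement = outstanding balance + penalty = $916,367.4603… + $461,375.88 = $1,377,743.34

$1,377,743.34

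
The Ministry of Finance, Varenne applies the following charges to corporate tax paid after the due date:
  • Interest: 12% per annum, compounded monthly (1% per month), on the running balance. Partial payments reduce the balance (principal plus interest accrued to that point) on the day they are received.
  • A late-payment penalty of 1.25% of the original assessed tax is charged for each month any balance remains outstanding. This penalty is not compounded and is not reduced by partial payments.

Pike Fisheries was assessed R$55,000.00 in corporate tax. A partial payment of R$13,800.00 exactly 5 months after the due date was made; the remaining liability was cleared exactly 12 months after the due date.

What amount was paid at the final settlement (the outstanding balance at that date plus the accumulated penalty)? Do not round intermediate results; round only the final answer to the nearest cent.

Balance at month 5: R$55,000.0000 × (1 + 0.01)^5 = R$57,805.5528…
After R$13,800.00 payment: R$57,805.5528… − R$13,800.00 = R$44,005.5528…
Balance at month 12: R$44,005.5528… × (1 + 0.01)^7 = R$47,179.9088…
Penalty: 12 × 1.25% × R$55,000.00 = R$8,250.00
Final settlement = outstanding balance + penalty = R$47,179.9088… + R$8,250.00 = R$55,429.91

R$55,429.91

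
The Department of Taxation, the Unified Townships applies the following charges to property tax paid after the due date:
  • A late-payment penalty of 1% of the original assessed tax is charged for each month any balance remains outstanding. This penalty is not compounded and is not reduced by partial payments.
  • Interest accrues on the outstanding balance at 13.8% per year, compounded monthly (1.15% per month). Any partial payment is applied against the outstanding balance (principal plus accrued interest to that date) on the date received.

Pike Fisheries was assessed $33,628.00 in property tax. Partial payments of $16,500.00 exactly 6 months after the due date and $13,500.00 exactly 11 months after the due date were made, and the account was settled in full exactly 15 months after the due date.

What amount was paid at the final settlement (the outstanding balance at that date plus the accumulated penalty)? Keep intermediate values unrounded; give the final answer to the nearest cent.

Balance at month 6: $33,628.0000 × (1 + 0.0115)^6 = $36,016.0733…
After $16,500.00 payment: $36,016.0733… − $16,500.00 = $19,516.0733…
Balance at month 11: $19,516.0733… × (1 + 0.0115)^5 = $20,664.3560…
After $13,500.00 payment: $20,664.3560… − $13,500.00 = $7,164.3560…
Balance at month 15: $7,164.3560… × (1 + 0.0115)^4 = $7,499.6450…
Penalty: 15 × 1% × $33,628.00 = $5,044.20
Final settlement = outstanding balance + penalty = $7,499.6450… + $5,044.20 = $12,543.85

$12,543.85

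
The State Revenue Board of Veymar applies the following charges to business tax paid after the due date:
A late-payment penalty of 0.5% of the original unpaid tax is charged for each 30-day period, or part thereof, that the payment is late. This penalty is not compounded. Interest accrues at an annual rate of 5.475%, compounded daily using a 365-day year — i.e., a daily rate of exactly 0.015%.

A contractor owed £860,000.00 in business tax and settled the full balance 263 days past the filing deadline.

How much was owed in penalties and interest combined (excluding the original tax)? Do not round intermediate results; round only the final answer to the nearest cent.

Penalty periods: ⌈263/30⌉ = 9; penalty = 9 × 0.5% × £860,000.00 = £38,700.00
Interest: £860,000.00 × ((1 + 0.00015)^263 − 1) = £860,000.00 × 0.04023541… = £34,602.4510…
Penalties + interest = £38,700.0000 + £34,602.4510… = £73,302.45

£73,302.45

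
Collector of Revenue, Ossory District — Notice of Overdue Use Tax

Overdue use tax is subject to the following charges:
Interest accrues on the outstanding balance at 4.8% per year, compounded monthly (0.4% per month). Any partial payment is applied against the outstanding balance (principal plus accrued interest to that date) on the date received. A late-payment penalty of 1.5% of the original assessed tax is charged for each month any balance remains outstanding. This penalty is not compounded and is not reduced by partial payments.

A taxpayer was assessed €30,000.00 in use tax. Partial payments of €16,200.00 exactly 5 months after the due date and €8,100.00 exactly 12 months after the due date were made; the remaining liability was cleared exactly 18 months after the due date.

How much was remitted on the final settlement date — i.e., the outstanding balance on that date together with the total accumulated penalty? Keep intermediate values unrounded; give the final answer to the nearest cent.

€14,975.76

Balance at month 5: €30,000.0000 × (1 + 0.004)^5 = €30,604.8192…
After €16,200.00 payment: €30,604.8192… − €16,200.00 = €14,404.8192…
Balance at month 12: €14,404.8192… × (1 + 0.004)^7 = €14,813.0266…
After €8,100.00 payment: €14,813.0266… − €8,100.00 = €6,713.0266…
Balance at month 18: €6,713.0266… × (1 + 0.004)^6 = €6,875.7590…
Penalty: 18 × 1.5% × €30,000.00 = €8,100.00
Final settlement = outstanding balance + penalty = €6,875.7590… + €8,100.00 = €14,975.76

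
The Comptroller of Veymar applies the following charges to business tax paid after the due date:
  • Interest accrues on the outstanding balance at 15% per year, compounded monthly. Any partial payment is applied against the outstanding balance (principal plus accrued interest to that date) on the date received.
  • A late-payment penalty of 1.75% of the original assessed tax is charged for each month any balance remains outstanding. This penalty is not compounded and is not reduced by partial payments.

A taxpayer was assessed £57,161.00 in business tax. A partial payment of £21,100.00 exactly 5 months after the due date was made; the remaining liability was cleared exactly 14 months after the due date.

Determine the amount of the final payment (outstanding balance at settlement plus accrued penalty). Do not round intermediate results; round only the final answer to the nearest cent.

Monthly rate = 15% ÷ 12 = 1.25%
Balance at month 5: £57,161.0000 × (1 + 0.0125)^5 = £60,824.0000…
After £21,100.00 payment: £60,824.0000… − £21,100.00 = £39,724.0000…
Balance at month 14: £39,724.0000… × (1 + 0.0125)^9 = £44,423.0384…
Penalty: 14 × 1.75% × £57,161.00 = £14,004.45…
Final settlement = outstanding balance + penalty = £44,423.0384… + £14,004.45… = £58,427.48

£58,427.48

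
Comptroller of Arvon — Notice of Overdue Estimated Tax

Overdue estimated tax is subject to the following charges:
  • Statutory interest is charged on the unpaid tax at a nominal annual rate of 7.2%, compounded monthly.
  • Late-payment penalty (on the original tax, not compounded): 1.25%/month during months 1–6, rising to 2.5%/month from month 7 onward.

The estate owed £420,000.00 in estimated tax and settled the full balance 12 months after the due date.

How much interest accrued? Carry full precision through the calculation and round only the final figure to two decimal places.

Interest (7.2%/yr ÷ 12 = 0.6%/month): £420,000.00 × ((1 + 0.006)^12 − 1) = £31,258.1504…

£31,258.15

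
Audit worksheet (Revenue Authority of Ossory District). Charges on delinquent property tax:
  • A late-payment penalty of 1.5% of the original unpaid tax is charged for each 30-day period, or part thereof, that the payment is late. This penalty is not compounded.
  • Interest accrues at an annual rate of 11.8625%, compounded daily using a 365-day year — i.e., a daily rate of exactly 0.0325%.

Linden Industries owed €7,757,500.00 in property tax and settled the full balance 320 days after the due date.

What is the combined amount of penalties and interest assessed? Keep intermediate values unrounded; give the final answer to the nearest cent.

€2,130,067.59

Penalty periods: ⌈320/30⌉ = 11; penalty = 11 × 1.5% × €7,757,500.00 = €1,279,987.50
Interest: €7,757,500.00 × ((1 + 0.000325)^320 − 1) = €7,757,500.00 × 0.10958171… = €850,080.0912…
Penalties + interest = €1,279,987.5000 + €850,080.0912… = €2,130,067.59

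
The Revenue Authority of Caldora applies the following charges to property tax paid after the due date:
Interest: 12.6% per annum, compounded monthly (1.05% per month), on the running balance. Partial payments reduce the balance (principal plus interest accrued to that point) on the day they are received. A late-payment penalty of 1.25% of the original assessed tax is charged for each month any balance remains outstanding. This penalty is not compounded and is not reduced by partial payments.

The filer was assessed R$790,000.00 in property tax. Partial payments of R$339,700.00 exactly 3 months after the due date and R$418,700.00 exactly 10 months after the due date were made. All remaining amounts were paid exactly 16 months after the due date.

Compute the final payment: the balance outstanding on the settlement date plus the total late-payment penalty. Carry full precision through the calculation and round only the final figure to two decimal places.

R$256,815.69

Balance at month 3: R$790,000.0000 × (1 + 0.0105)^3 = R$815,147.2070…
After R$339,700.00 payment: R$815,147.2070… − R$339,700.00 = R$475,447.2070…
Balance at month 10: R$475,447.2070… × (1 + 0.0105)^7 = R$511,512.8231…
After R$418,700.00 payment: R$511,512.8231… − R$418,700.00 = R$92,812.8231…
Balance at month 16: R$92,812.8231… × (1 + 0.0105)^6 = R$98,815.6860…
Penalty: 16 × 1.25% × R$790,000.00 = R$158,000.00
Final settlement = outstanding balance + penalty = R$98,815.6860… + R$158,000.00 = R$256,815.69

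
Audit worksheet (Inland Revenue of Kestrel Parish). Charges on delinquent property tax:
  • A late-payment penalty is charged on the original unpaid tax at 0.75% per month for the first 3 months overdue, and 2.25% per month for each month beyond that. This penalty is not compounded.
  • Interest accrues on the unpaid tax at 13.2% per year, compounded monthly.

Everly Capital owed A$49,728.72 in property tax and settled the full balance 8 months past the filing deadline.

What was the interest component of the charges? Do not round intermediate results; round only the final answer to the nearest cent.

Interest (13.2%/yr ÷ 12 = 1.1%/month): A$49,728.72 × ((1 + 0.011)^8 − 1) = A$4,548.3663…

A$4,548.37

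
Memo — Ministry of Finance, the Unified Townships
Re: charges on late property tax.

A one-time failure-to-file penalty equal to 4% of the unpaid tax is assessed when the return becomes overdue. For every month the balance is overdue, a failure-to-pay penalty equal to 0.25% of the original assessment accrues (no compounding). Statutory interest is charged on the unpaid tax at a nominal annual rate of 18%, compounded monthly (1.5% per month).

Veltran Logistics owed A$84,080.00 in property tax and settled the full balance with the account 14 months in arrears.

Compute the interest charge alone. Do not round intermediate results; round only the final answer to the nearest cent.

A$19,486.02

Interest: A$84,080.00 × ((1 + 0.015)^14 − 1) = A$84,080.00 × 0.2317557… = A$19,486.0218…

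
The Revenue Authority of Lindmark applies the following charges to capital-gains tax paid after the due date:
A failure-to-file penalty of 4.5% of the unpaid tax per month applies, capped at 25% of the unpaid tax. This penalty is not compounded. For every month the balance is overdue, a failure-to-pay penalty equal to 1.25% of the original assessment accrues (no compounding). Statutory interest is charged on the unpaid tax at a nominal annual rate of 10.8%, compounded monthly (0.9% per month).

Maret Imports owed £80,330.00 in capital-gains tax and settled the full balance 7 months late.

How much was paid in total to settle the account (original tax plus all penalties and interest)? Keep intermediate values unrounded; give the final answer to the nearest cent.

£112,640.87

Failure-to-file: 7 × 4.5% × £80,330.00 = £25,303.95, capped at 25% × £80,330.00 = £20,082.50
Failure-to-pay penalty: 7 × 1.25% × £80,330.00 = £7,028.88…
Interest: £80,330.00 × ((1 + 0.009)^7 − 1) = £80,330.00 × 0.0647267… = £5,199.4995…
Total = £80,330.00 + £27,111.3750 + £5,199.4995… = £112,640.87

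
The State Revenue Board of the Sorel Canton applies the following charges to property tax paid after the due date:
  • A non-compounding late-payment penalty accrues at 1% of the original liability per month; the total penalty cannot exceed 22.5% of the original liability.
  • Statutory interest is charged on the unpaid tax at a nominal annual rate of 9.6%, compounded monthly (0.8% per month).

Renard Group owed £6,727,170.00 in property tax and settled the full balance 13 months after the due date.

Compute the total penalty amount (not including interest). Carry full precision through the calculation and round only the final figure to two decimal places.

Penalty: 13 × 1% × £6,727,170.00 = £874,532.10 (below the 22.5% cap of £1,513,613.25)

£874,532.10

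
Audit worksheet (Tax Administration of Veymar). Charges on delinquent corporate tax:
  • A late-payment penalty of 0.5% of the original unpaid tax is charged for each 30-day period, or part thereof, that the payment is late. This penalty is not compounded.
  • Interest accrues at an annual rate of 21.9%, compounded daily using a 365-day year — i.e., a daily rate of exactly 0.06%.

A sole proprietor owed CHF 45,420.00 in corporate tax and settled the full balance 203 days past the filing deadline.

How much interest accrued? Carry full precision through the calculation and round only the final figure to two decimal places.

Interest: CHF 45,420.00 × ((1 + 0.0006)^203 − 1) = CHF 45,420.00 × 0.12948692… = CHF 5,881.2958…

CHF 5,881.30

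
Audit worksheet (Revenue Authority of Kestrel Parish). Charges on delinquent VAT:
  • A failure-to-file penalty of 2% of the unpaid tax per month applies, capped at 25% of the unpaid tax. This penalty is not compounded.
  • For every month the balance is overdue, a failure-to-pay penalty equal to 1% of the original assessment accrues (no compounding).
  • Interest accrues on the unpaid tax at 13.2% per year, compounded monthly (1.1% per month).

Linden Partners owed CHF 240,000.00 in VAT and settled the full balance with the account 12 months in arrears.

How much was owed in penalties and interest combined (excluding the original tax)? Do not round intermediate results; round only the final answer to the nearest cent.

CHF 120,068.69

Failure-to-file: 12 × 2% × CHF 240,000.00 = CHF 57,600.00 (under the 25% cap)
Failure-to-pay penalty = 1% × CHF 240,000.00 × 12 mo = CHF 28,800.00
Interest: CHF 240,000.00 × ((1 + 0.011)^12 − 1) = CHF 240,000.00 × 0.1402862… = CHF 33,668.6872…
Penalties + interest = CHF 86,400.0000 + CHF 33,668.6872… = CHF 120,068.69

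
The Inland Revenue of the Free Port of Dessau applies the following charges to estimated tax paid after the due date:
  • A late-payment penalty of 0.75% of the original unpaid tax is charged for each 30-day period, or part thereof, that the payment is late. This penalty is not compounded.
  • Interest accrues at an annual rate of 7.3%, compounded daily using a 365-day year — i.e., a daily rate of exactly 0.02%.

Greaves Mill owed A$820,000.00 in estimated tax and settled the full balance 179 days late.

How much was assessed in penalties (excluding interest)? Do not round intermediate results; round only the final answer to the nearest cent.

Penalty periods: ⌈179/30⌉ = 6; penalty = 6 × 0.75% × A$820,000.00 = A$36,900.00

A$36,900.00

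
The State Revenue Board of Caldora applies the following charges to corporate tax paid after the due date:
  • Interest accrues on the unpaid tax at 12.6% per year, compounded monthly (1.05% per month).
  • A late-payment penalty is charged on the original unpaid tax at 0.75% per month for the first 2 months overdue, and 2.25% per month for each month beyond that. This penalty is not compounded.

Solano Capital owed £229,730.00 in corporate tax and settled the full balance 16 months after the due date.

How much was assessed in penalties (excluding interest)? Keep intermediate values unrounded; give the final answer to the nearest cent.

£75,810.90

Penalty, months 1–2: 2 × 0.75% × £229,730.00 = £3,445.95
Penalty, months 3–16: 14 × 2.25% × £229,730.00 = £72,364.95
Total penalty = £3,445.95 + £72,364.95 = £75,810.90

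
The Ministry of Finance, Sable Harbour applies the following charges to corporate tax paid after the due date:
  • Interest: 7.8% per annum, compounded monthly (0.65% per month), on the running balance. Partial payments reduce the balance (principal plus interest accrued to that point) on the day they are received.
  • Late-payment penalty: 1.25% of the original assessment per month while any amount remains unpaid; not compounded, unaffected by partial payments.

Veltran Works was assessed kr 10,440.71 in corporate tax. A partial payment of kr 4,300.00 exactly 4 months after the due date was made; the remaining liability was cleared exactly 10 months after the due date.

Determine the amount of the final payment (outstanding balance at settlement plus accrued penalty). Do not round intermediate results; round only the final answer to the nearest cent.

kr 7,974.19

Balance at month 4: kr 10,440.7100 × (1 + 0.0065)^4 = kr 10,714.8267…
After kr 4,300.00 payment: kr 10,714.8267… − kr 4,300.00 = kr 6,414.8267…
Balance at month 10: kr 6,414.8267… × (1 + 0.0065)^6 = kr 6,669.1057…
Penalty: 10 × 1.25% × kr 10,440.71 = kr 1,305.09…
Final settlement = outstanding balance + penalty = kr 6,669.1057… + kr 1,305.09… = kr 7,974.19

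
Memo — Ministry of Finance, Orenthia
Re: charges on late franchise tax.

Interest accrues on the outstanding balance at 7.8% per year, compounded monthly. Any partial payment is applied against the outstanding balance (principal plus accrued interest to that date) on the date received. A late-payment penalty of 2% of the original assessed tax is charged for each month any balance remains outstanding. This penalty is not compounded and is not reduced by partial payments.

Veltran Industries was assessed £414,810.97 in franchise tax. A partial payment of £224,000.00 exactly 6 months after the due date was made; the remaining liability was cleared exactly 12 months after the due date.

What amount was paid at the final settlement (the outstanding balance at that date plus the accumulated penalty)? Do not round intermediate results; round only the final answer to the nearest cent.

£315,023.79

Monthly rate = 7.8% ÷ 12 = 0.65%
Balance at month 6: £414,810.9700 × (1 + 0.0065)^6 = £431,253.7738…
After £224,000.00 payment: £431,253.7738… − £224,000.00 = £207,253.7738…
Balance at month 12: £207,253.7738… × (1 + 0.0065)^6 = £215,469.1619…
Penalty: 12 × 2% × £414,810.97 = £99,554.63…
Final settlement = outstanding balance + penalty = £215,469.1619… + £99,554.63… = £315,023.79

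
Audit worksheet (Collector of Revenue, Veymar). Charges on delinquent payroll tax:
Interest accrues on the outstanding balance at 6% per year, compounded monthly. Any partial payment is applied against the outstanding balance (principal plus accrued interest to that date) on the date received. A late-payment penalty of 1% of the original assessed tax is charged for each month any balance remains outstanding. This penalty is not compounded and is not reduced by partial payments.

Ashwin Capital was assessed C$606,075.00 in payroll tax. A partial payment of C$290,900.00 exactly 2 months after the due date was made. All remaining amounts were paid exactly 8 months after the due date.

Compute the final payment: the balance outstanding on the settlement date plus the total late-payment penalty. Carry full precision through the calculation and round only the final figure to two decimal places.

C$379,495.70

Monthly rate = 6% ÷ 12 = 0.5%
Balance at month 2: C$606,075.0000 × (1 + 0.005)^2 = C$612,150.9019…
After C$290,900.00 payment: C$612,150.9019… − C$290,900.00 = C$321,250.9019…
Balance at month 8: C$321,250.9019… × (1 + 0.005)^6 = C$331,009.7042…
Penalty: 8 × 1% × C$606,075.00 = C$48,486.00
Final settlement = outstanding balance + penalty = C$331,009.7042… + C$48,486.00 = C$379,495.70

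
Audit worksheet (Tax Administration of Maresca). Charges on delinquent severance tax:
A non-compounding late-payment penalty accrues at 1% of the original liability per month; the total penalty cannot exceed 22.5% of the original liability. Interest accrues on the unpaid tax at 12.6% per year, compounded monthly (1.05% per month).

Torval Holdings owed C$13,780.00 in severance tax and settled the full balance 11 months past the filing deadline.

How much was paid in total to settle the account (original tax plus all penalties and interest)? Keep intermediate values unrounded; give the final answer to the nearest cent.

Penalty: 11 × 1% × C$13,780.00 = C$1,515.80 (below the 22.5% cap of C$3,100.50)
Interest: C$13,780.00 × ((1 + 0.0105)^11 − 1) = C$13,780.00 × 0.1217588… = C$1,677.8367…
Total = C$13,780.00 + C$1,515.8000 + C$1,677.8367… = C$16,973.64

C$16,973.64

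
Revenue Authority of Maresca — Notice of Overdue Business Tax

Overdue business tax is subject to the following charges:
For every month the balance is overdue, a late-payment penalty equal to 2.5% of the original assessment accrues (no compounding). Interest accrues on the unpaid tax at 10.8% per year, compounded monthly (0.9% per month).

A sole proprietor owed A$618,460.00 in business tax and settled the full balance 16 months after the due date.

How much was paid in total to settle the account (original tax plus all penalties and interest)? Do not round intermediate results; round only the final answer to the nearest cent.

A$961,173.70

Late-payment penalty = 2.5% × A$618,460.00 × 16 mo = A$247,384.00
Interest: A$618,460.00 × ((1 + 0.009)^16 − 1) = A$618,460.00 × 0.1541404… = A$95,329.6985…
Total = A$618,460.00 + A$247,384.0000 + A$95,329.6985… = A$961,173.70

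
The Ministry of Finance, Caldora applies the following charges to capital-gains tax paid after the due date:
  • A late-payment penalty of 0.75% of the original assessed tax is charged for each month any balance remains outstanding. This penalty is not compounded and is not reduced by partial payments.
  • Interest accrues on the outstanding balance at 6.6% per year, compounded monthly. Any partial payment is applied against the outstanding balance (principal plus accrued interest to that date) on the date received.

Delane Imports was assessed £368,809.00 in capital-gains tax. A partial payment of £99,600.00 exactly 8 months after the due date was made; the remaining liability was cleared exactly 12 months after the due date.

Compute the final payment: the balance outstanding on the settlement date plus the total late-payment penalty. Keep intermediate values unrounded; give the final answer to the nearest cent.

£325,283.86

Monthly rate = 6.6% ÷ 12 = 0.55%
Balance at month 8: £368,809.0000 × (1 + 0.0055)^8 = £385,352.4371…
After £99,600.00 payment: £385,352.4371… − £99,600.00 = £285,752.4371…
Balance at month 12: £285,752.4371… × (1 + 0.0055)^4 = £292,091.0453…
Penalty: 12 × 0.75% × £368,809.00 = £33,192.81
Final settlement = outstanding balance + penalty = £292,091.0453… + £33,192.81 = £325,283.86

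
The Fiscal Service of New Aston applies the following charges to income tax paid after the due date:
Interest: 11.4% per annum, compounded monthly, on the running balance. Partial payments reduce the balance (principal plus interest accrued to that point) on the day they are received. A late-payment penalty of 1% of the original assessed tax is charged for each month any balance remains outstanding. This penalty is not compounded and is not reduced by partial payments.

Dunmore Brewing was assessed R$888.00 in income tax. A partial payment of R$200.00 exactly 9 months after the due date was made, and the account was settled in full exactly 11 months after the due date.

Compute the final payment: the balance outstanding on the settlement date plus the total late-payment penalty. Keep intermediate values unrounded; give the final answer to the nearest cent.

R$879.19

Monthly rate = 11.4% ÷ 12 = 0.95%
Balance at month 9: R$888.0000 × (1 + 0.0095)^9 = R$966.8740…
After R$200.00 payment: R$966.8740… − R$200.00 = R$766.8740…
Balance at month 11: R$766.8740… × (1 + 0.0095)^2 = R$781.5138…
Penalty: 11 × 1% × R$888.00 = R$97.68
Final settlement = outstanding balance + penalty = R$781.5138… + R$97.68 = R$879.19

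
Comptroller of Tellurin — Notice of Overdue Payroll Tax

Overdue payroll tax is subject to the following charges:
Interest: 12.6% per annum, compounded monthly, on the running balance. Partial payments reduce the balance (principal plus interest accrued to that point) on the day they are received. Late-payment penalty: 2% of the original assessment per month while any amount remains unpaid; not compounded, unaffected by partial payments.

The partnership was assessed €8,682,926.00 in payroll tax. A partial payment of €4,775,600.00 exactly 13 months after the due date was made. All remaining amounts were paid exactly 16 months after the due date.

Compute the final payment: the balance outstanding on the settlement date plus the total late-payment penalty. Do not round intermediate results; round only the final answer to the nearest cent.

Monthly rate = 12.6% ÷ 12 = 1.05%
Balance at month 13: €8,682,926.0000 × (1 + 0.0105)^13 = €9,945,765.8794…
After €4,775,600.00 payment: €9,945,765.8794… − €4,775,600.00 = €5,170,165.8794…
Balance at month 16: €5,170,165.8794… × (1 + 0.0105)^3 = €5,334,742.1221…
Penalty: 16 × 2% × €8,682,926.00 = €2,778,536.32
Final settlement = outstanding balance + penalty = €5,334,742.1221… + €2,778,536.32 = €8,113,278.44

€8,113,278.44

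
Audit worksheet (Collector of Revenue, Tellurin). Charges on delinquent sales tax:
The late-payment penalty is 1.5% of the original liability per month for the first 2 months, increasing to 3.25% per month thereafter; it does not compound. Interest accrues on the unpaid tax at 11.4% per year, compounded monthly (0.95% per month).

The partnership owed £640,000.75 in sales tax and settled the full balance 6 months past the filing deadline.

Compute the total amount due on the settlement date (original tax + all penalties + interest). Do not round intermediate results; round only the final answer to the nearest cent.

Penalty, months 1–2: 2 × 1.5% × £640,000.75 = £19,200.02…
Penalty, months 3–6: 4 × 3.25% × £640,000.75 = £83,200.10…
Interest: £640,000.75 × ((1 + 0.0095)^6 − 1) = £640,000.75 × 0.0583710… = £37,357.4967…
Total = £640,000.75 + £102,400.1200 + £37,357.4967… = £779,758.37

£779,758.37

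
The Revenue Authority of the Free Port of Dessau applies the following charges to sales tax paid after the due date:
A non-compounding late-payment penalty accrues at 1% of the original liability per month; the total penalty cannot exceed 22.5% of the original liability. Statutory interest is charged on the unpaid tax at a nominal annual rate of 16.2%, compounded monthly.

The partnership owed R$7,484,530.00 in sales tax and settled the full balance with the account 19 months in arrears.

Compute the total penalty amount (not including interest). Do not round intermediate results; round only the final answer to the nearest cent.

Penalty: 19 × 1% × R$7,484,530.00 = R$1,422,060.70 (below the 22.5% cap of R$1,684,019.25)

R$1,422,060.70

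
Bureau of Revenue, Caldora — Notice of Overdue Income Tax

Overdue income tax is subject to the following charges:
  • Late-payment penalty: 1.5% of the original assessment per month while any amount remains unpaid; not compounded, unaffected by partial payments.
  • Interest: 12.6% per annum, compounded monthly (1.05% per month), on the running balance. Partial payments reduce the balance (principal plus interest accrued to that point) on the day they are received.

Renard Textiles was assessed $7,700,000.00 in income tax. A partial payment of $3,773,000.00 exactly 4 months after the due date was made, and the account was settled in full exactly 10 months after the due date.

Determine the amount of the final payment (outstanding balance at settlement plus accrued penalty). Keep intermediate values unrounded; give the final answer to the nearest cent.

$5,685,764.53

Balance at month 4: $7,700,000.0000 × (1 + 0.0105)^4 = $8,028,529.2984…
After $3,773,000.00 payment: $8,028,529.2984… − $3,773,000.00 = $4,255,529.2984…
Balance at month 10: $4,255,529.2984… × (1 + 0.0105)^6 = $4,530,764.5311…
Penalty: 10 × 1.5% × $7,700,000.00 = $1,155,000.00
Final settlement = outstanding balance + penalty = $4,530,764.5311… + $1,155,000.00 = $5,685,764.53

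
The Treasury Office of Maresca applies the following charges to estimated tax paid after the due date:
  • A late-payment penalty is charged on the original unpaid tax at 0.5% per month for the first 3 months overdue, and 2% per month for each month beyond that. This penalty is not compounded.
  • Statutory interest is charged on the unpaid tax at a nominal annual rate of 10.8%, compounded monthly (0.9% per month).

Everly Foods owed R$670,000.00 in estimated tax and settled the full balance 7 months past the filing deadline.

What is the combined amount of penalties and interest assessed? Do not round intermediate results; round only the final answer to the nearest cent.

Penalty, months 1–3: 3 × 0.5% × R$670,000.00 = R$10,050.00
Penalty, months 4–7: 4 × 2% × R$670,000.00 = R$53,600.00
Interest: R$670,000.00 × ((1 + 0.009)^7 − 1) = R$670,000.00 × 0.0647267… = R$43,366.9197…
Penalties + interest = R$63,650.0000 + R$43,366.9197… = R$107,016.92

R$107,016.92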